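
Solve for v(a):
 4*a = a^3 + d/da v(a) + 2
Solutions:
 v(a) = C1 - a^4/4 + 2*a^2 - 2*a


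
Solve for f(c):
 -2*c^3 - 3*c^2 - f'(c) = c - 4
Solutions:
 f(c) = C1 - c^4/2 - c^3 - c^2/2 + 4*c


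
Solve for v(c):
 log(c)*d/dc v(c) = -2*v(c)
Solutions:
 v(c) = C1*exp(-2*li(c))


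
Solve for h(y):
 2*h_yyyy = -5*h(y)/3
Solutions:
 h(y) = (C1*sin(10^(1/4)*3^(3/4)*y/6) + C2*cos(10^(1/4)*3^(3/4)*y/6))*exp(-10^(1/4)*3^(3/4)*y/6) + (C3*sin(10^(1/4)*3^(3/4)*y/6) + C4*cos(10^(1/4)*3^(3/4)*y/6))*exp(10^(1/4)*3^(3/4)*y/6)


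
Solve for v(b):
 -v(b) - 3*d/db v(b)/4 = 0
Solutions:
 v(b) = C1*exp(-4*b/3)


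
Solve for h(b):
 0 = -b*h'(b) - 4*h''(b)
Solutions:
 h(b) = C1 + C2*erf(sqrt(2)*b/4)


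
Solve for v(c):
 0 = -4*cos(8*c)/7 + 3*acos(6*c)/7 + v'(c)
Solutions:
 v(c) = C1 - 3*c*acos(6*c)/7 + sqrt(1 - 36*c^2)/14 + sin(8*c)/14


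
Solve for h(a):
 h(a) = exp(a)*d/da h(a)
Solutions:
 h(a) = C1*exp(-exp(-a))


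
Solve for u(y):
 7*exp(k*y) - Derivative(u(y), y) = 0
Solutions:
 u(y) = C1 + 7*exp(k*y)/k


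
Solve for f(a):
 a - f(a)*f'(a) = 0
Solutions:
 f(a) = -sqrt(C1 + a^2)
 f(a) = sqrt(C1 + a^2)


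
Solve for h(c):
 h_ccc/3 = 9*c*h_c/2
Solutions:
 h(c) = C1 + Integral(C2*airyai(3*2^(2/3)*c/2) + C3*airybi(3*2^(2/3)*c/2), c)


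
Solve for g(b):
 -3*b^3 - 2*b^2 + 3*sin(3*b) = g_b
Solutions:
 g(b) = C1 - 3*b^4/4 - 2*b^3/3 - cos(3*b)


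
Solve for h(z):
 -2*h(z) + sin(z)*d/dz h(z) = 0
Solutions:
 h(z) = C1*(cos(z) - 1)/(cos(z) + 1)


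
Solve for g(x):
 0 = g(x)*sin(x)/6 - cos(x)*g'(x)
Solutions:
 g(x) = C1/cos(x)^(1/6)


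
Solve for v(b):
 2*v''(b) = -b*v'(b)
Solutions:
 v(b) = C1 + C2*erf(b/2)


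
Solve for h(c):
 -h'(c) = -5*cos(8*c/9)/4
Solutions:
 h(c) = C1 + 45*sin(8*c/9)/32


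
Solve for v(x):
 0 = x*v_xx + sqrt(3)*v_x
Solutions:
 v(x) = C1 + C2*x^(1 - sqrt(3))


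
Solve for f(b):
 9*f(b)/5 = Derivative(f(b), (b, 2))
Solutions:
 f(b) = C1*exp(-3*sqrt(5)*b/5) + C2*exp(3*sqrt(5)*b/5)


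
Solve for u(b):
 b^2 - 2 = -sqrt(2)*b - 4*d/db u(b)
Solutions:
 u(b) = C1 - b^3/12 - sqrt(2)*b^2/8 + b/2


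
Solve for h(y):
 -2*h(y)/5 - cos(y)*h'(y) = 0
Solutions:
 h(y) = C1*(sin(y) - 1)^(1/5)/(sin(y) + 1)^(1/5)


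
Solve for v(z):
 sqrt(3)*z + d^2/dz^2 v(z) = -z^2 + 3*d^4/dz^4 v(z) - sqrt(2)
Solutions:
 v(z) = C1 + C2*z + C3*exp(-sqrt(3)*z/3) + C4*exp(sqrt(3)*z/3) - z^4/12 - sqrt(3)*z^3/6 + z^2*(-3 - sqrt(2)/2)


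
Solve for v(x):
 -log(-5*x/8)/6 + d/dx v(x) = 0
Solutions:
 v(x) = C1 + x*log(-x)/6 + x*(-3*log(2) - 1 + log(5))/6


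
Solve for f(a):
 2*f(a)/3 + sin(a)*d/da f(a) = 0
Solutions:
 f(a) = C1*(cos(a) + 1)^(1/3)/(cos(a) - 1)^(1/3)


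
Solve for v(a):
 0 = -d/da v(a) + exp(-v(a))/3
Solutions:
 v(a) = log(C1 + a/3)


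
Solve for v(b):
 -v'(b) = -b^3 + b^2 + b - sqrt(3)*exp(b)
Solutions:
 v(b) = C1 + b^4/4 - b^3/3 - b^2/2 + sqrt(3)*exp(b)


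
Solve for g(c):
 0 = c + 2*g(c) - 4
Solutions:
 g(c) = 2 - c/2


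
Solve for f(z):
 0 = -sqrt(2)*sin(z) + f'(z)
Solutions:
 f(z) = C1 - sqrt(2)*cos(z)


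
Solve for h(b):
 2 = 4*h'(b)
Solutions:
 h(b) = C1 + b/2


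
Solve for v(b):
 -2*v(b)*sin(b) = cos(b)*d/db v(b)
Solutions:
 v(b) = C1*cos(b)^2


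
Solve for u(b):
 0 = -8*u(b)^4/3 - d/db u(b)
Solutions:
 u(b) = (-1 - sqrt(3)*I)*(1/(C1 + 8*b))^(1/3)/2
 u(b) = (-1 + sqrt(3)*I)*(1/(C1 + 8*b))^(1/3)/2
 u(b) = (1/(C1 + 8*b))^(1/3)


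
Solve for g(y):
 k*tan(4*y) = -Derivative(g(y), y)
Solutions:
 g(y) = C1 + k*log(cos(4*y))/4


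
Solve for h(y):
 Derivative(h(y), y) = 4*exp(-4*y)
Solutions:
 h(y) = C1 - exp(-4*y)


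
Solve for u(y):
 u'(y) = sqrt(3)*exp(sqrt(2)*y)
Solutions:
 u(y) = C1 + sqrt(6)*exp(sqrt(2)*y)/2


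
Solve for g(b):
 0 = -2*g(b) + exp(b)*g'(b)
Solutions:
 g(b) = C1*exp(-2*exp(-b))


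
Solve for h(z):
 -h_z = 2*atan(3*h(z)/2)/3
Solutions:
 Integral(1/atan(3*_y/2), (_y, h(z))) = C1 - 2*z/3


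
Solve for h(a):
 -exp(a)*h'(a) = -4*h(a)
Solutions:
 h(a) = C1*exp(-4*exp(-a))


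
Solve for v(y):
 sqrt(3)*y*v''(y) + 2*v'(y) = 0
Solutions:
 v(y) = C1 + C2*y^(1 - 2*sqrt(3)/3)


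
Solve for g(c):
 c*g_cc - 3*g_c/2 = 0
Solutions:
 g(c) = C1 + C2*c^(5/2)


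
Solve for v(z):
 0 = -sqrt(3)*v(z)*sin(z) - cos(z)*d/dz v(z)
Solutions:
 v(z) = C1*cos(z)^(sqrt(3))


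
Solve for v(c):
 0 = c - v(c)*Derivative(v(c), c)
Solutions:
 v(c) = -sqrt(C1 + c^2)
 v(c) = sqrt(C1 + c^2)


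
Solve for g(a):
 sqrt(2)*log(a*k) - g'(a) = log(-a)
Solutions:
 g(a) = C1 + a*(sqrt(2)*log(-k) - sqrt(2) + 1) - a*(1 - sqrt(2))*log(-a)


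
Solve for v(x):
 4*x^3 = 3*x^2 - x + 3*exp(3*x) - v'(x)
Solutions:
 v(x) = C1 - x^4 + x^3 - x^2/2 + exp(3*x)


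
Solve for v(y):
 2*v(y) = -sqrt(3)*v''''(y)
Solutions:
 v(y) = (C1*sin(2^(3/4)*3^(7/8)*y/6) + C2*cos(2^(3/4)*3^(7/8)*y/6))*exp(-2^(3/4)*3^(7/8)*y/6) + (C3*sin(2^(3/4)*3^(7/8)*y/6) + C4*cos(2^(3/4)*3^(7/8)*y/6))*exp(2^(3/4)*3^(7/8)*y/6)


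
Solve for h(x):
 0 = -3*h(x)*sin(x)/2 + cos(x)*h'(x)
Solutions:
 h(x) = C1/cos(x)^(3/2)


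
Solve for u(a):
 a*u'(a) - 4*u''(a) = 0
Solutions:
 u(a) = C1 + C2*erfi(sqrt(2)*a/4)


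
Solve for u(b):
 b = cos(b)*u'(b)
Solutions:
 u(b) = C1 + Integral(b/cos(b), b)


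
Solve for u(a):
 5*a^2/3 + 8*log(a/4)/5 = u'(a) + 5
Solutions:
 u(a) = C1 + 5*a^3/9 + 8*a*log(a)/5 - 33*a/5 - 16*a*log(2)/5


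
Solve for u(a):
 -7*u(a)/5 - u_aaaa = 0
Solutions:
 u(a) = (C1*sin(sqrt(2)*5^(3/4)*7^(1/4)*a/10) + C2*cos(sqrt(2)*5^(3/4)*7^(1/4)*a/10))*exp(-sqrt(2)*5^(3/4)*7^(1/4)*a/10) + (C3*sin(sqrt(2)*5^(3/4)*7^(1/4)*a/10) + C4*cos(sqrt(2)*5^(3/4)*7^(1/4)*a/10))*exp(sqrt(2)*5^(3/4)*7^(1/4)*a/10)


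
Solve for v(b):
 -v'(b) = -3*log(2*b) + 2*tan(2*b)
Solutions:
 v(b) = C1 + 3*b*log(b) - 3*b + 3*b*log(2) + log(cos(2*b))


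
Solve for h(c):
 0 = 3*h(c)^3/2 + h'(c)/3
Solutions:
 h(c) = -sqrt(-1/(C1 - 9*c))
 h(c) = sqrt(-1/(C1 - 9*c))


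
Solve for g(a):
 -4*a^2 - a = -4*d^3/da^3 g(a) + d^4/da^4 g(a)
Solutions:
 g(a) = C1 + C2*a + C3*a^2 + C4*exp(4*a) + a^5/60 + a^4/32 + a^3/32


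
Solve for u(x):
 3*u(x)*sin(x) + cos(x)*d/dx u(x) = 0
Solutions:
 u(x) = C1*cos(x)^3


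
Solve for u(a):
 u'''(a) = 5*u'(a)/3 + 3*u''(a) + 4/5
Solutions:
 u(a) = C1 + C2*exp(a*(9 - sqrt(141))/6) + C3*exp(a*(9 + sqrt(141))/6) - 12*a/25


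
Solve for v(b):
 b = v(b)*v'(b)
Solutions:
 v(b) = -sqrt(C1 + b^2)
 v(b) = sqrt(C1 + b^2)


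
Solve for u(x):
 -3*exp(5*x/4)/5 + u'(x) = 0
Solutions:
 u(x) = C1 + 12*exp(5*x/4)/25


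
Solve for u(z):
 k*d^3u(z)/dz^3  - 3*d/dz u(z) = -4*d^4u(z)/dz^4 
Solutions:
 u(z) = C1 + C2*exp(-z*(k^2/(k^3 + sqrt(-k^6 + (k^3 - 648)^2) - 648)^(1/3) + k + (k^3 + sqrt(-k^6 + (k^3 - 648)^2) - 648)^(1/3))/12) + C3*exp(z*(-4*k^2/((-1 + sqrt(3)*I)*(k^3 + sqrt(-k^6 + (k^3 - 648)^2) - 648)^(1/3)) - 2*k + (k^3 + sqrt(-k^6 + (k^3 - 648)^2) - 648)^(1/3) - sqrt(3)*I*(k^3 + sqrt(-k^6 + (k^3 - 648)^2) - 648)^(1/3))/24) + C4*exp(z*(4*k^2/((1 + sqrt(3)*I)*(k^3 + sqrt(-k^6 + (k^3 - 648)^2) - 648)^(1/3)) - 2*k + (k^3 + sqrt(-k^6 + (k^3 - 648)^2) - 648)^(1/3) + sqrt(3)*I*(k^3 + sqrt(-k^6 + (k^3 - 648)^2) - 648)^(1/3))/24)


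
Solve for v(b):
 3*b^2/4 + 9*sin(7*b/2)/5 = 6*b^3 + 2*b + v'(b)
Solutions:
 v(b) = C1 - 3*b^4/2 + b^3/4 - b^2 - 18*cos(7*b/2)/35


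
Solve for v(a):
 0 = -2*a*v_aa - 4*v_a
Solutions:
 v(a) = C1 + C2/a


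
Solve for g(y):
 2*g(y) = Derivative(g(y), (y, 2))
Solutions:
 g(y) = C1*exp(-sqrt(2)*y) + C2*exp(sqrt(2)*y)


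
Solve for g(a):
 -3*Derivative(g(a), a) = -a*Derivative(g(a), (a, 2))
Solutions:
 g(a) = C1 + C2*a^4


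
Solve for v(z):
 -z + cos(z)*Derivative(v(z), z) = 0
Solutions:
 v(z) = C1 + Integral(z/cos(z), z)


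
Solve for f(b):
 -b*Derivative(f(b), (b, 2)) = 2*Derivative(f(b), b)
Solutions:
 f(b) = C1 + C2/b


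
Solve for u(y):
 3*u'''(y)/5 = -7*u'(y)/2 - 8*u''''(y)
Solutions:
 u(y) = C1 + C2*exp(y*(-2 + (20*sqrt(490070) + 14001)^(-1/3) + (20*sqrt(490070) + 14001)^(1/3))/80)*sin(sqrt(3)*y*(-(20*sqrt(490070) + 14001)^(1/3) + (20*sqrt(490070) + 14001)^(-1/3))/80) + C3*exp(y*(-2 + (20*sqrt(490070) + 14001)^(-1/3) + (20*sqrt(490070) + 14001)^(1/3))/80)*cos(sqrt(3)*y*(-(20*sqrt(490070) + 14001)^(1/3) + (20*sqrt(490070) + 14001)^(-1/3))/80) + C4*exp(-y*((20*sqrt(490070) + 14001)^(-1/3) + 1 + (20*sqrt(490070) + 14001)^(1/3))/40)


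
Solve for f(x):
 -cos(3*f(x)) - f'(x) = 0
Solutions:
 f(x) = -asin((C1 + exp(6*x))/(C1 - exp(6*x)))/3 + pi/3
 f(x) = asin((C1 + exp(6*x))/(C1 - exp(6*x)))/3


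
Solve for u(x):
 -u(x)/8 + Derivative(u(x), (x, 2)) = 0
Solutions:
 u(x) = C1*exp(-sqrt(2)*x/4) + C2*exp(sqrt(2)*x/4)


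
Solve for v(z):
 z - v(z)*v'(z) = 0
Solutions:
 v(z) = -sqrt(C1 + z^2)
 v(z) = sqrt(C1 + z^2)


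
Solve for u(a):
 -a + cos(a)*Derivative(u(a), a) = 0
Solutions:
 u(a) = C1 + Integral(a/cos(a), a)


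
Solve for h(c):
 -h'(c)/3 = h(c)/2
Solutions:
 h(c) = C1*exp(-3*c/2)


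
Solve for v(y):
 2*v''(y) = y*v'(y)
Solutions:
 v(y) = C1 + C2*erfi(y/2)


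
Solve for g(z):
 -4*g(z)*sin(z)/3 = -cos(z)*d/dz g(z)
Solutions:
 g(z) = C1/cos(z)^(4/3)


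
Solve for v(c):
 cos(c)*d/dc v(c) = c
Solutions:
 v(c) = C1 + Integral(c/cos(c), c)


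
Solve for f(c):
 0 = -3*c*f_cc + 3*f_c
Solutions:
 f(c) = C1 + C2*c^2


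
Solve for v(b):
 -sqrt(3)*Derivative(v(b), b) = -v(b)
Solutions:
 v(b) = C1*exp(sqrt(3)*b/3)


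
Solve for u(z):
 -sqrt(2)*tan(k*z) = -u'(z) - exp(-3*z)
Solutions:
 u(z) = C1 - Piecewise((-exp(-3*z)/3 - sqrt(2)*log(tan(k*z)^2 + 1)/(2*k), Ne(k, 0)), (-exp(-3*z)/3, True))


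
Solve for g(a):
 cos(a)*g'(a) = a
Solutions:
 g(a) = C1 + Integral(a/cos(a), a)


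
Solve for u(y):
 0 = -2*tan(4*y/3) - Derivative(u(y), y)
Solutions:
 u(y) = C1 + 3*log(cos(4*y/3))/2


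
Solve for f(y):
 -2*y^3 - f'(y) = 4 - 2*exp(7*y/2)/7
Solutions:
 f(y) = C1 - y^4/2 - 4*y + 4*exp(7*y/2)/49


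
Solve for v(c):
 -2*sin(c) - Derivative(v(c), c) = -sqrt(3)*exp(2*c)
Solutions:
 v(c) = C1 + sqrt(3)*exp(2*c)/2 + 2*cos(c)


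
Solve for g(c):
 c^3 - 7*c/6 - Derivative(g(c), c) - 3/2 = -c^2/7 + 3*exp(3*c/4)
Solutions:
 g(c) = C1 + c^4/4 + c^3/21 - 7*c^2/12 - 3*c/2 - 4*exp(3*c/4)


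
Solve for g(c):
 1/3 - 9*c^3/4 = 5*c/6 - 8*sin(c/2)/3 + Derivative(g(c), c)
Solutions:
 g(c) = C1 - 9*c^4/16 - 5*c^2/12 + c/3 - 16*cos(c/2)/3


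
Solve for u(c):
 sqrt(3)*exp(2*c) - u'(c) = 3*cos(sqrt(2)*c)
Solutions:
 u(c) = C1 + sqrt(3)*exp(2*c)/2 - 3*sqrt(2)*sin(sqrt(2)*c)/2


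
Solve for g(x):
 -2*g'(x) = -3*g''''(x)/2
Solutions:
 g(x) = C1 + C4*exp(6^(2/3)*x/3) + (C2*sin(2^(2/3)*3^(1/6)*x/2) + C3*cos(2^(2/3)*3^(1/6)*x/2))*exp(-6^(2/3)*x/6)


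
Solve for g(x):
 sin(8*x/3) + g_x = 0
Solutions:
 g(x) = C1 + 3*cos(8*x/3)/8


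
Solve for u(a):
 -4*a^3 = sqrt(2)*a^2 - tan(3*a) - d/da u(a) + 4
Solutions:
 u(a) = C1 + a^4 + sqrt(2)*a^3/3 + 4*a + log(cos(3*a))/3


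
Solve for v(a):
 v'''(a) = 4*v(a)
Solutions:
 v(a) = C3*exp(2^(2/3)*a) + (C1*sin(2^(2/3)*sqrt(3)*a/2) + C2*cos(2^(2/3)*sqrt(3)*a/2))*exp(-2^(2/3)*a/2)


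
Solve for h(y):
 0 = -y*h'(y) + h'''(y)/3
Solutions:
 h(y) = C1 + Integral(C2*airyai(3^(1/3)*y) + C3*airybi(3^(1/3)*y), y)


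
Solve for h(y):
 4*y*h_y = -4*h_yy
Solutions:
 h(y) = C1 + C2*erf(sqrt(2)*y/2)


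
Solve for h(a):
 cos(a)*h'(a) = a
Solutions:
 h(a) = C1 + Integral(a/cos(a), a)


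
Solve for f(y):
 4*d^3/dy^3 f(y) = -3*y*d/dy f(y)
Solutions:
 f(y) = C1 + Integral(C2*airyai(-6^(1/3)*y/2) + C3*airybi(-6^(1/3)*y/2), y)


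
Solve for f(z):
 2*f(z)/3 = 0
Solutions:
 f(z) = 0


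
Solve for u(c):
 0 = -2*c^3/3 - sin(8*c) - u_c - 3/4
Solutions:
 u(c) = C1 - c^4/6 - 3*c/4 + cos(8*c)/8


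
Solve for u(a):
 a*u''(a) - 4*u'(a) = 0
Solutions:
 u(a) = C1 + C2*a^5


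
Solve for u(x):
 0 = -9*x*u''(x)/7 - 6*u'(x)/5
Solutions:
 u(x) = C1 + C2*x^(1/15)


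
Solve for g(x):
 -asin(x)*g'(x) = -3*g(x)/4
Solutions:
 g(x) = C1*exp(3*Integral(1/asin(x), x)/4)


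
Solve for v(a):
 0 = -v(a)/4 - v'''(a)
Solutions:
 v(a) = C3*exp(-2^(1/3)*a/2) + (C1*sin(2^(1/3)*sqrt(3)*a/4) + C2*cos(2^(1/3)*sqrt(3)*a/4))*exp(2^(1/3)*a/4)


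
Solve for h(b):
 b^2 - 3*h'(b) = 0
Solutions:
 h(b) = C1 + b^3/9


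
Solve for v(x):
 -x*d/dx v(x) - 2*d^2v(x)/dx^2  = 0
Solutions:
 v(x) = C1 + C2*erf(x/2)


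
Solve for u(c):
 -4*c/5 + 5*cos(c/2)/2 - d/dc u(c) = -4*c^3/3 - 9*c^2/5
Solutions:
 u(c) = C1 + c^4/3 + 3*c^3/5 - 2*c^2/5 + 5*sin(c/2)


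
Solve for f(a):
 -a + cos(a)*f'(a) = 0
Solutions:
 f(a) = C1 + Integral(a/cos(a), a)


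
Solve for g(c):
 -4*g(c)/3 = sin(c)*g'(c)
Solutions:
 g(c) = C1*(cos(c) + 1)^(2/3)/(cos(c) - 1)^(2/3)


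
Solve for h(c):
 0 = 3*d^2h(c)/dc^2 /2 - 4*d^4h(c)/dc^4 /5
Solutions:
 h(c) = C1 + C2*c + C3*exp(-sqrt(30)*c/4) + C4*exp(sqrt(30)*c/4)


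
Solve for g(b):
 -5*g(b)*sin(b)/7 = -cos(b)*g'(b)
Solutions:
 g(b) = C1/cos(b)^(5/7)


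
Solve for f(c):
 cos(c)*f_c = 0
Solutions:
 f(c) = C1


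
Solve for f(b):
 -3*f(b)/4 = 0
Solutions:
 f(b) = 0


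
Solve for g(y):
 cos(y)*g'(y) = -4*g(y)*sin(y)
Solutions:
 g(y) = C1*cos(y)^4


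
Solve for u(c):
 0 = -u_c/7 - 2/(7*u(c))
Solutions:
 u(c) = -sqrt(C1 - 4*c)
 u(c) = sqrt(C1 - 4*c)


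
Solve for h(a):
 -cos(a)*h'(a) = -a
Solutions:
 h(a) = C1 + Integral(a/cos(a), a)


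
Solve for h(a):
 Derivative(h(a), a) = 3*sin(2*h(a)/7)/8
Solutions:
 -3*a/8 + 7*log(cos(2*h(a)/7) - 1)/4 - 7*log(cos(2*h(a)/7) + 1)/4 = C1


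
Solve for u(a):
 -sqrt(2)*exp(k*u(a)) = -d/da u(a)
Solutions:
 u(a) = Piecewise((log(-1/(C1*k + sqrt(2)*a*k))/k, Ne(k, 0)), (nan, True))
 u(a) = Piecewise((C1 + sqrt(2)*a, Eq(k, 0)), (nan, True))


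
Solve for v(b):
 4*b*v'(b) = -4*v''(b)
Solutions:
 v(b) = C1 + C2*erf(sqrt(2)*b/2)


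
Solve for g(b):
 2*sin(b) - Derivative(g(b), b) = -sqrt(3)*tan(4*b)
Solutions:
 g(b) = C1 - sqrt(3)*log(cos(4*b))/4 - 2*cos(b)


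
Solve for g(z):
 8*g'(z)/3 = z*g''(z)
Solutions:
 g(z) = C1 + C2*z^(11/3)


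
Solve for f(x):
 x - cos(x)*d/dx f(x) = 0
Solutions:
 f(x) = C1 + Integral(x/cos(x), x)


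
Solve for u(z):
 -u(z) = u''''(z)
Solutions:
 u(z) = (C1*sin(sqrt(2)*z/2) + C2*cos(sqrt(2)*z/2))*exp(-sqrt(2)*z/2) + (C3*sin(sqrt(2)*z/2) + C4*cos(sqrt(2)*z/2))*exp(sqrt(2)*z/2)


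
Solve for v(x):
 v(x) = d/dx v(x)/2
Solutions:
 v(x) = C1*exp(2*x)


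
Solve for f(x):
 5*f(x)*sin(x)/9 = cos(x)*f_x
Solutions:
 f(x) = C1/cos(x)^(5/9)


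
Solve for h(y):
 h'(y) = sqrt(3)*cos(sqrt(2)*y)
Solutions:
 h(y) = C1 + sqrt(6)*sin(sqrt(2)*y)/2


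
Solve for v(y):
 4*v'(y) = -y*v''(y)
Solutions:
 v(y) = C1 + C2/y^3


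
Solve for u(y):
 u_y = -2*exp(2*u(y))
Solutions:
 u(y) = log(-sqrt(-1/(C1 - 2*y))) - log(2)/2
 u(y) = log(-1/(C1 - 2*y))/2 - log(2)/2


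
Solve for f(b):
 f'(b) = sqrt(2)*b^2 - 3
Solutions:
 f(b) = C1 + sqrt(2)*b^3/3 - 3*b


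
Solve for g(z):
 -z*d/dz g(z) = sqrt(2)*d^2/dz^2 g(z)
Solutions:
 g(z) = C1 + C2*erf(2^(1/4)*z/2)


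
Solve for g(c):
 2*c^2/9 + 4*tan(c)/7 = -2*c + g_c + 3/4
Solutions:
 g(c) = C1 + 2*c^3/27 + c^2 - 3*c/4 - 4*log(cos(c))/7


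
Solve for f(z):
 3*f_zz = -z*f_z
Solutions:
 f(z) = C1 + C2*erf(sqrt(6)*z/6)


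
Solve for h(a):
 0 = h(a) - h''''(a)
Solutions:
 h(a) = C1*exp(-a) + C2*exp(a) + C3*sin(a) + C4*cos(a)


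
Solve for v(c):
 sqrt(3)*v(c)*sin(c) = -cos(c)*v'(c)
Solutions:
 v(c) = C1*cos(c)^(sqrt(3))


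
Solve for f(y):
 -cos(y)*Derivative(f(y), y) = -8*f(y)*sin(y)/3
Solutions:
 f(y) = C1/cos(y)^(8/3)


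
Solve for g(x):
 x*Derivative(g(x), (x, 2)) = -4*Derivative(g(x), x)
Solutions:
 g(x) = C1 + C2/x^3


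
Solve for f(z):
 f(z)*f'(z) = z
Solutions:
 f(z) = -sqrt(C1 + z^2)
 f(z) = sqrt(C1 + z^2)


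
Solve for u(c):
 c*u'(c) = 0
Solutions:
 u(c) = C1


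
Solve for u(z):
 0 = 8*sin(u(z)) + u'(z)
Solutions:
 u(z) = -acos((-C1 - exp(16*z))/(C1 - exp(16*z))) + 2*pi
 u(z) = acos((-C1 - exp(16*z))/(C1 - exp(16*z)))


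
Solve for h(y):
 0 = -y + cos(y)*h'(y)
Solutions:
 h(y) = C1 + Integral(y/cos(y), y)


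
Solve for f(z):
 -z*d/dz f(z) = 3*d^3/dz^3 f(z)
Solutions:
 f(z) = C1 + Integral(C2*airyai(-3^(2/3)*z/3) + C3*airybi(-3^(2/3)*z/3), z)


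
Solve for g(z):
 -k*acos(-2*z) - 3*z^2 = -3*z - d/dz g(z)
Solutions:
 g(z) = C1 + k*(z*acos(-2*z) + sqrt(1 - 4*z^2)/2) + z^3 - 3*z^2/2


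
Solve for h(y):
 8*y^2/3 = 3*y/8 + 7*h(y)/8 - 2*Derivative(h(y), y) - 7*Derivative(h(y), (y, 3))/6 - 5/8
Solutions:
 h(y) = C1*exp(7^(1/3)*y*(-(147 + sqrt(50281))^(1/3) + 16*7^(1/3)/(147 + sqrt(50281))^(1/3))/28)*sin(sqrt(3)*7^(1/3)*y*(16*7^(1/3)/(147 + sqrt(50281))^(1/3) + (147 + sqrt(50281))^(1/3))/28) + C2*exp(7^(1/3)*y*(-(147 + sqrt(50281))^(1/3) + 16*7^(1/3)/(147 + sqrt(50281))^(1/3))/28)*cos(sqrt(3)*7^(1/3)*y*(16*7^(1/3)/(147 + sqrt(50281))^(1/3) + (147 + sqrt(50281))^(1/3))/28) + C3*exp(-7^(1/3)*y*(-(147 + sqrt(50281))^(1/3) + 16*7^(1/3)/(147 + sqrt(50281))^(1/3))/14) + 64*y^2/21 + 1985*y/147 + 32495/1029


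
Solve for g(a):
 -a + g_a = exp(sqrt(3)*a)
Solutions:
 g(a) = C1 + a^2/2 + sqrt(3)*exp(sqrt(3)*a)/3


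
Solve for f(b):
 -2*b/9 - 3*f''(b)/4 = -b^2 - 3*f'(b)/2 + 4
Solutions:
 f(b) = C1 + C2*exp(2*b) - 2*b^3/9 - 7*b^2/27 + 65*b/27


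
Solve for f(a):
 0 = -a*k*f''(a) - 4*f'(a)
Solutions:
 f(a) = C1 + a^(((re(k) - 4)*re(k) + im(k)^2)/(re(k)^2 + im(k)^2))*(C2*sin(4*log(a)*Abs(im(k))/(re(k)^2 + im(k)^2)) + C3*cos(4*log(a)*im(k)/(re(k)^2 + im(k)^2)))


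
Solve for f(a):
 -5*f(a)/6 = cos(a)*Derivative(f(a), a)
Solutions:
 f(a) = C1*(sin(a) - 1)^(5/12)/(sin(a) + 1)^(5/12)


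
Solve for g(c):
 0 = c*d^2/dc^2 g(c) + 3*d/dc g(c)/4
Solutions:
 g(c) = C1 + C2*c^(1/4)


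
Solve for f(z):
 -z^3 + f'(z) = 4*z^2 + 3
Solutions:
 f(z) = C1 + z^4/4 + 4*z^3/3 + 3*z


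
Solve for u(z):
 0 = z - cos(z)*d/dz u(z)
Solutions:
 u(z) = C1 + Integral(z/cos(z), z)


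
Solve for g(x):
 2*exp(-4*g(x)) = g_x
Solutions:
 g(x) = log(-I*(C1 + 8*x)^(1/4))
 g(x) = log(I*(C1 + 8*x)^(1/4))
 g(x) = log(-(C1 + 8*x)^(1/4))
 g(x) = log(C1 + 8*x)/4


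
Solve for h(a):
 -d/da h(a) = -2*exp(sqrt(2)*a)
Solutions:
 h(a) = C1 + sqrt(2)*exp(sqrt(2)*a)


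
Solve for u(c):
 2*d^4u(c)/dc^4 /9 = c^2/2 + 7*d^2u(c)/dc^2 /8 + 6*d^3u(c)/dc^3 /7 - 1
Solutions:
 u(c) = C1 + C2*c + C3*exp(3*c*(18 - sqrt(667))/28) + C4*exp(3*c*(18 + sqrt(667))/28) - c^4/21 + 64*c^3/343 - 18460*c^2/151263


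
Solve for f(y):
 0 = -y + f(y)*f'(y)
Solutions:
 f(y) = -sqrt(C1 + y^2)
 f(y) = sqrt(C1 + y^2)


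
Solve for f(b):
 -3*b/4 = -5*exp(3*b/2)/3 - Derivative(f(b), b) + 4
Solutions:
 f(b) = C1 + 3*b^2/8 + 4*b - 10*exp(3*b/2)/9


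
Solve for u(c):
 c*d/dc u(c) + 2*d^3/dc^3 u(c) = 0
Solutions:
 u(c) = C1 + Integral(C2*airyai(-2^(2/3)*c/2) + C3*airybi(-2^(2/3)*c/2), c)


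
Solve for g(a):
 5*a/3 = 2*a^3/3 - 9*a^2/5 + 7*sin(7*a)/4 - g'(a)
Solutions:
 g(a) = C1 + a^4/6 - 3*a^3/5 - 5*a^2/6 - cos(7*a)/4


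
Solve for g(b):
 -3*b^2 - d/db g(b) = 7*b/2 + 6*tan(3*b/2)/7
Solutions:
 g(b) = C1 - b^3 - 7*b^2/4 + 4*log(cos(3*b/2))/7


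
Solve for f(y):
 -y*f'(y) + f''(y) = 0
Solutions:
 f(y) = C1 + C2*erfi(sqrt(2)*y/2)


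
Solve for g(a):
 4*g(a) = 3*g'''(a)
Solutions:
 g(a) = C3*exp(6^(2/3)*a/3) + (C1*sin(2^(2/3)*3^(1/6)*a/2) + C2*cos(2^(2/3)*3^(1/6)*a/2))*exp(-6^(2/3)*a/6)


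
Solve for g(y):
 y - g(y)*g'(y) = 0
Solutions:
 g(y) = -sqrt(C1 + y^2)
 g(y) = sqrt(C1 + y^2)


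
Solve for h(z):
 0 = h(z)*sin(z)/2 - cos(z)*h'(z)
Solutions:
 h(z) = C1/sqrt(cos(z))


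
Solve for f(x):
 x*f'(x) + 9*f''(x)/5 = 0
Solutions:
 f(x) = C1 + C2*erf(sqrt(10)*x/6)


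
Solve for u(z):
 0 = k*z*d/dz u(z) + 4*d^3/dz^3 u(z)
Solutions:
 u(z) = C1 + Integral(C2*airyai(2^(1/3)*z*(-k)^(1/3)/2) + C3*airybi(2^(1/3)*z*(-k)^(1/3)/2), z)


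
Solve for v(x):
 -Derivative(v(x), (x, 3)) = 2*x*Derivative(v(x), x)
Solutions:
 v(x) = C1 + Integral(C2*airyai(-2^(1/3)*x) + C3*airybi(-2^(1/3)*x), x)


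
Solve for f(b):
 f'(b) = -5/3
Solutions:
 f(b) = C1 - 5*b/3


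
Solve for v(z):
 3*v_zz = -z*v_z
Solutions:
 v(z) = C1 + C2*erf(sqrt(6)*z/6)


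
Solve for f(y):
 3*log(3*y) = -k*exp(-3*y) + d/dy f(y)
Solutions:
 f(y) = C1 - k*exp(-3*y)/3 + 3*y*log(y) + 3*y*(-1 + log(3))


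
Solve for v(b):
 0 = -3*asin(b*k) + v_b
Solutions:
 v(b) = C1 + 3*Piecewise((b*asin(b*k) + sqrt(-b^2*k^2 + 1)/k, Ne(k, 0)), (0, True))


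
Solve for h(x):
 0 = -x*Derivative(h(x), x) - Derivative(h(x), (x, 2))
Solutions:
 h(x) = C1 + C2*erf(sqrt(2)*x/2)


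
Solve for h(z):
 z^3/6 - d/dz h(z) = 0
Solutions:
 h(z) = C1 + z^4/24


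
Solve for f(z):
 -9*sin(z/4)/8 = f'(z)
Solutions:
 f(z) = C1 + 9*cos(z/4)/2


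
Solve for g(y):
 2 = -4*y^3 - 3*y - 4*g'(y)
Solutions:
 g(y) = C1 - y^4/4 - 3*y^2/8 - y/2


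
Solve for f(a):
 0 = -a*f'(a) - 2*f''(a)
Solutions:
 f(a) = C1 + C2*erf(a/2)


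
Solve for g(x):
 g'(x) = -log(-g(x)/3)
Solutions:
 Integral(1/(log(-_y) - log(3)), (_y, g(x))) = C1 - x


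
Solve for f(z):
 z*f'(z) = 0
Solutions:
 f(z) = C1


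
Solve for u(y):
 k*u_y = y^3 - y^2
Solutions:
 u(y) = C1 + y^4/(4*k) - y^3/(3*k)


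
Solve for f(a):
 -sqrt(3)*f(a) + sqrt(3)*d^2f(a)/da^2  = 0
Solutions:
 f(a) = C1*exp(-a) + C2*exp(a)


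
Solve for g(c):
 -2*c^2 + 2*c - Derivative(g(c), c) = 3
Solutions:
 g(c) = C1 - 2*c^3/3 + c^2 - 3*c


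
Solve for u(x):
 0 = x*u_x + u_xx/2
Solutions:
 u(x) = C1 + C2*erf(x)


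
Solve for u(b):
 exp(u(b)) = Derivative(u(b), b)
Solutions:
 u(b) = log(-1/(C1 + b))


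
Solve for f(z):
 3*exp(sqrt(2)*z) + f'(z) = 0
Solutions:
 f(z) = C1 - 3*sqrt(2)*exp(sqrt(2)*z)/2


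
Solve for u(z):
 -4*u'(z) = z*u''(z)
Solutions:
 u(z) = C1 + C2/z^3


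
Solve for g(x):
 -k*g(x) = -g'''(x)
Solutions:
 g(x) = C1*exp(k^(1/3)*x) + C2*exp(k^(1/3)*x*(-1 + sqrt(3)*I)/2) + C3*exp(-k^(1/3)*x*(1 + sqrt(3)*I)/2)


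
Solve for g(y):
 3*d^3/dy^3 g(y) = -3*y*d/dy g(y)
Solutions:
 g(y) = C1 + Integral(C2*airyai(-y) + C3*airybi(-y), y)


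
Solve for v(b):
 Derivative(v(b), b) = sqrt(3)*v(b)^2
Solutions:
 v(b) = -1/(C1 + sqrt(3)*b)


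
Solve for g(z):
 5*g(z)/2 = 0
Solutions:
 g(z) = 0


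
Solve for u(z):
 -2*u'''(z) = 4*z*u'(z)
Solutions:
 u(z) = C1 + Integral(C2*airyai(-2^(1/3)*z) + C3*airybi(-2^(1/3)*z), z)


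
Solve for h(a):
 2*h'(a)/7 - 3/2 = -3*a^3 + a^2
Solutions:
 h(a) = C1 - 21*a^4/8 + 7*a^3/6 + 21*a/4


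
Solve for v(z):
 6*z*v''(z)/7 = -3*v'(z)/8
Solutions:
 v(z) = C1 + C2*z^(9/16)


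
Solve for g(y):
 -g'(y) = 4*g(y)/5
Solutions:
 g(y) = C1*exp(-4*y/5)


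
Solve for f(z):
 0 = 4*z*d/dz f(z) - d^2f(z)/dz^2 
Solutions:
 f(z) = C1 + C2*erfi(sqrt(2)*z)


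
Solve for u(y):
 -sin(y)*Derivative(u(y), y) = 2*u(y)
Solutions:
 u(y) = C1*(cos(y) + 1)/(cos(y) - 1)


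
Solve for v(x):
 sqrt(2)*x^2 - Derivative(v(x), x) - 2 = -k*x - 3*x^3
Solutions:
 v(x) = C1 + k*x^2/2 + 3*x^4/4 + sqrt(2)*x^3/3 - 2*x


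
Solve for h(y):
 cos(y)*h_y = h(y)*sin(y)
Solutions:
 h(y) = C1/cos(y)


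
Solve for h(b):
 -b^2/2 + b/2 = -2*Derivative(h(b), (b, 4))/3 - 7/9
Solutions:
 h(b) = C1 + C2*b + C3*b^2 + C4*b^3 + b^6/480 - b^5/160 - 7*b^4/144


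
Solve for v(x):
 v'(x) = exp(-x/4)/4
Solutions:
 v(x) = C1 - 1/exp(x)^(1/4)


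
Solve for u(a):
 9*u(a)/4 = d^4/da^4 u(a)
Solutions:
 u(a) = C1*exp(-sqrt(6)*a/2) + C2*exp(sqrt(6)*a/2) + C3*sin(sqrt(6)*a/2) + C4*cos(sqrt(6)*a/2)


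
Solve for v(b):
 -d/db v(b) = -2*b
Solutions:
 v(b) = C1 + b^2


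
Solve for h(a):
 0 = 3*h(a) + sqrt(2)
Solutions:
 h(a) = -sqrt(2)/3


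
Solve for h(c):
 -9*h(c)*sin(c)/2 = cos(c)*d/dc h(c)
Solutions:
 h(c) = C1*cos(c)^(9/2)


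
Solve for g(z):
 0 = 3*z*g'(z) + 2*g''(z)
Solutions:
 g(z) = C1 + C2*erf(sqrt(3)*z/2)


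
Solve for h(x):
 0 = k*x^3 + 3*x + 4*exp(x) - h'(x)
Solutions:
 h(x) = C1 + k*x^4/4 + 3*x^2/2 + 4*exp(x)


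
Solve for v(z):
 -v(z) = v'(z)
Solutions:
 v(z) = C1*exp(-z)


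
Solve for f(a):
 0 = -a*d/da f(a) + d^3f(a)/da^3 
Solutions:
 f(a) = C1 + Integral(C2*airyai(a) + C3*airybi(a), a)


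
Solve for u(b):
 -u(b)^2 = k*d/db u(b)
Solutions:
 u(b) = k/(C1*k + b)


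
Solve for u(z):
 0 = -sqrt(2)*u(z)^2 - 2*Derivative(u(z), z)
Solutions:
 u(z) = 2/(C1 + sqrt(2)*z)


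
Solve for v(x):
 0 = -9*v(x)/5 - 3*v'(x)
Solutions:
 v(x) = C1*exp(-3*x/5)


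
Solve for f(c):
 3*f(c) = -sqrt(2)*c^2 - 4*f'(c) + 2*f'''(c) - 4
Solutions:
 f(c) = C1*exp(-6^(1/3)*c*(4*6^(1/3)/(sqrt(345) + 27)^(1/3) + (sqrt(345) + 27)^(1/3))/12)*sin(2^(1/3)*3^(1/6)*c*(-3^(2/3)*(sqrt(345) + 27)^(1/3)/12 + 2^(1/3)/(sqrt(345) + 27)^(1/3))) + C2*exp(-6^(1/3)*c*(4*6^(1/3)/(sqrt(345) + 27)^(1/3) + (sqrt(345) + 27)^(1/3))/12)*cos(2^(1/3)*3^(1/6)*c*(-3^(2/3)*(sqrt(345) + 27)^(1/3)/12 + 2^(1/3)/(sqrt(345) + 27)^(1/3))) + C3*exp(6^(1/3)*c*(4*6^(1/3)/(sqrt(345) + 27)^(1/3) + (sqrt(345) + 27)^(1/3))/6) - sqrt(2)*c^2/3 + 8*sqrt(2)*c/9 - 32*sqrt(2)/27 - 4/3


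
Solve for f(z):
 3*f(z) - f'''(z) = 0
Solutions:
 f(z) = C3*exp(3^(1/3)*z) + (C1*sin(3^(5/6)*z/2) + C2*cos(3^(5/6)*z/2))*exp(-3^(1/3)*z/2)


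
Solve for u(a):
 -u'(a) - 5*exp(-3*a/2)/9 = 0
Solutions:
 u(a) = C1 + 10*exp(-3*a/2)/27


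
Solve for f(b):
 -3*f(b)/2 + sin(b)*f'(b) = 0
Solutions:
 f(b) = C1*(cos(b) - 1)^(3/4)/(cos(b) + 1)^(3/4)


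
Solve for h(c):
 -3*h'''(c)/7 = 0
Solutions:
 h(c) = C1 + C2*c + C3*c^2


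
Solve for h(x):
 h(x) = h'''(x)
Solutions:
 h(x) = C3*exp(x) + (C1*sin(sqrt(3)*x/2) + C2*cos(sqrt(3)*x/2))*exp(-x/2)


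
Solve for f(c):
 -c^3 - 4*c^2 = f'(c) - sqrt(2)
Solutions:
 f(c) = C1 - c^4/4 - 4*c^3/3 + sqrt(2)*c


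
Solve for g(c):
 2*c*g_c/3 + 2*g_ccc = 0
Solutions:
 g(c) = C1 + Integral(C2*airyai(-3^(2/3)*c/3) + C3*airybi(-3^(2/3)*c/3), c)


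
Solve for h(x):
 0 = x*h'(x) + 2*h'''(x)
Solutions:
 h(x) = C1 + Integral(C2*airyai(-2^(2/3)*x/2) + C3*airybi(-2^(2/3)*x/2), x)


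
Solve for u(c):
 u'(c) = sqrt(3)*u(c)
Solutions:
 u(c) = C1*exp(sqrt(3)*c)


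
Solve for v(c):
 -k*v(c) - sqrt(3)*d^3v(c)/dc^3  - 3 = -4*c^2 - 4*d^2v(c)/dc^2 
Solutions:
 v(c) = C1*exp(c*(2^(2/3)*sqrt(3)*(81*k + sqrt((81*k - 128)^2 - 16384) - 128)^(1/3) - 3*2^(2/3)*I*(81*k + sqrt((81*k - 128)^2 - 16384) - 128)^(1/3) + 16*sqrt(3) - 384*2^(1/3)/((-sqrt(3) + 3*I)*(81*k + sqrt((81*k - 128)^2 - 16384) - 128)^(1/3)))/36) + C2*exp(c*(2^(2/3)*sqrt(3)*(81*k + sqrt((81*k - 128)^2 - 16384) - 128)^(1/3) + 3*2^(2/3)*I*(81*k + sqrt((81*k - 128)^2 - 16384) - 128)^(1/3) + 16*sqrt(3) + 384*2^(1/3)/((sqrt(3) + 3*I)*(81*k + sqrt((81*k - 128)^2 - 16384) - 128)^(1/3)))/36) + C3*exp(sqrt(3)*c*(-2^(2/3)*(81*k + sqrt((81*k - 128)^2 - 16384) - 128)^(1/3) + 8 - 32*2^(1/3)/(81*k + sqrt((81*k - 128)^2 - 16384) - 128)^(1/3))/18) + 4*c^2/k - 3/k + 32/k^2


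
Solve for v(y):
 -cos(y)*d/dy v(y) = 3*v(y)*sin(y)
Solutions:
 v(y) = C1*cos(y)^3


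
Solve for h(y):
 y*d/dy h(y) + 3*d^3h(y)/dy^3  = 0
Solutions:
 h(y) = C1 + Integral(C2*airyai(-3^(2/3)*y/3) + C3*airybi(-3^(2/3)*y/3), y)


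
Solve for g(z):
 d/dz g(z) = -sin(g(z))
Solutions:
 g(z) = -acos((-C1 - exp(2*z))/(C1 - exp(2*z))) + 2*pi
 g(z) = acos((-C1 - exp(2*z))/(C1 - exp(2*z)))


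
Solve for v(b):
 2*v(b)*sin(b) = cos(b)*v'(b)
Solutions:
 v(b) = C1/cos(b)^2


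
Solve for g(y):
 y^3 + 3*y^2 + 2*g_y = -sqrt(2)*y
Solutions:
 g(y) = C1 - y^4/8 - y^3/2 - sqrt(2)*y^2/4


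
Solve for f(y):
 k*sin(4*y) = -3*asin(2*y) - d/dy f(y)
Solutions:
 f(y) = C1 + k*cos(4*y)/4 - 3*y*asin(2*y) - 3*sqrt(1 - 4*y^2)/2


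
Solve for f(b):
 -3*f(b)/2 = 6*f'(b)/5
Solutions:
 f(b) = C1*exp(-5*b/4)


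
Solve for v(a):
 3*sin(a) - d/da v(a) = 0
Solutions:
 v(a) = C1 - 3*cos(a)


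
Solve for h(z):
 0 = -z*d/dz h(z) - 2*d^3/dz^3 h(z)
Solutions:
 h(z) = C1 + Integral(C2*airyai(-2^(2/3)*z/2) + C3*airybi(-2^(2/3)*z/2), z)


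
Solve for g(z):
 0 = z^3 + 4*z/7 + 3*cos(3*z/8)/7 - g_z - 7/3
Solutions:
 g(z) = C1 + z^4/4 + 2*z^2/7 - 7*z/3 + 8*sin(3*z/8)/7


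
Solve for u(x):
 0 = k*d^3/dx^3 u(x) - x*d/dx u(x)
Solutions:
 u(x) = C1 + Integral(C2*airyai(x*(1/k)^(1/3)) + C3*airybi(x*(1/k)^(1/3)), x)


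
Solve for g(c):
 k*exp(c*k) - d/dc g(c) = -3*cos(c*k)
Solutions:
 g(c) = C1 + exp(c*k) + 3*sin(c*k)/k


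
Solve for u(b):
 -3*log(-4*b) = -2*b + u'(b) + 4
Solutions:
 u(b) = C1 + b^2 - 3*b*log(-b) + b*(-6*log(2) - 1)


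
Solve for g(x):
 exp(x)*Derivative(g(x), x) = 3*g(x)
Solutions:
 g(x) = C1*exp(-3*exp(-x))


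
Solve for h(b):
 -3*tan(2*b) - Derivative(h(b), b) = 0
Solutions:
 h(b) = C1 + 3*log(cos(2*b))/2


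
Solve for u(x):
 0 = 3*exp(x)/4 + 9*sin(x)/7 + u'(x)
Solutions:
 u(x) = C1 - 3*exp(x)/4 + 9*cos(x)/7


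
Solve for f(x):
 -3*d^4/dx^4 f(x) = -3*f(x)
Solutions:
 f(x) = C1*exp(-x) + C2*exp(x) + C3*sin(x) + C4*cos(x)


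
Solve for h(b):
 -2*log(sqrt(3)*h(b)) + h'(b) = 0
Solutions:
 -Integral(1/(2*log(_y) + log(3)), (_y, h(b))) = C1 - b


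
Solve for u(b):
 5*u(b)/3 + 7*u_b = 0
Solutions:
 u(b) = C1*exp(-5*b/21)


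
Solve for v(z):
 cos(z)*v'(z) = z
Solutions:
 v(z) = C1 + Integral(z/cos(z), z)


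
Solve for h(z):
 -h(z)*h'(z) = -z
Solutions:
 h(z) = -sqrt(C1 + z^2)
 h(z) = sqrt(C1 + z^2)


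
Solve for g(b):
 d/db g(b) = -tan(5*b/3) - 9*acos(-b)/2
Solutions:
 g(b) = C1 - 9*b*acos(-b)/2 - 9*sqrt(1 - b^2)/2 + 3*log(cos(5*b/3))/5


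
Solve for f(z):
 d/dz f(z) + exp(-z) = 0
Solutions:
 f(z) = C1 + exp(-z)


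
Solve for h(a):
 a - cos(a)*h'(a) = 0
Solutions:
 h(a) = C1 + Integral(a/cos(a), a)


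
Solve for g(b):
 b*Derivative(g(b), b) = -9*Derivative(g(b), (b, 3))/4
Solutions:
 g(b) = C1 + Integral(C2*airyai(-2^(2/3)*3^(1/3)*b/3) + C3*airybi(-2^(2/3)*3^(1/3)*b/3), b)


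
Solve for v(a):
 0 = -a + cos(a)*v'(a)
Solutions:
 v(a) = C1 + Integral(a/cos(a), a)


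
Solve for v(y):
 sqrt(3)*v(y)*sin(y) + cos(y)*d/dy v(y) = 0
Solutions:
 v(y) = C1*cos(y)^(sqrt(3))


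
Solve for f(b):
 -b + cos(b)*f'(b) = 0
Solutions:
 f(b) = C1 + Integral(b/cos(b), b)


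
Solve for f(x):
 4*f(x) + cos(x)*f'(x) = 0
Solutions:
 f(x) = C1*(sin(x)^2 - 2*sin(x) + 1)/(sin(x)^2 + 2*sin(x) + 1)


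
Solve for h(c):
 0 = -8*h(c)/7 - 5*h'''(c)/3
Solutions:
 h(c) = C3*exp(-2*3^(1/3)*35^(2/3)*c/35) + (C1*sin(3^(5/6)*35^(2/3)*c/35) + C2*cos(3^(5/6)*35^(2/3)*c/35))*exp(3^(1/3)*35^(2/3)*c/35)


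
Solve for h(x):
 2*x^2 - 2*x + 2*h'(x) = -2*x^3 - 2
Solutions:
 h(x) = C1 - x^4/4 - x^3/3 + x^2/2 - x


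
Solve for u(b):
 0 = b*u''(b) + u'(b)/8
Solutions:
 u(b) = C1 + C2*b^(7/8)


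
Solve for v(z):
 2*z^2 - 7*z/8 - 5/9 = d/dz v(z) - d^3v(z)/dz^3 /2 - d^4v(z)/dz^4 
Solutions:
 v(z) = C1 + C2*exp(-z*((6*sqrt(318) + 107)^(-1/3) + 2 + (6*sqrt(318) + 107)^(1/3))/12)*sin(sqrt(3)*z*(-(6*sqrt(318) + 107)^(1/3) + (6*sqrt(318) + 107)^(-1/3))/12) + C3*exp(-z*((6*sqrt(318) + 107)^(-1/3) + 2 + (6*sqrt(318) + 107)^(1/3))/12)*cos(sqrt(3)*z*(-(6*sqrt(318) + 107)^(1/3) + (6*sqrt(318) + 107)^(-1/3))/12) + C4*exp(z*(-1 + (6*sqrt(318) + 107)^(-1/3) + (6*sqrt(318) + 107)^(1/3))/6) + 2*z^3/3 - 7*z^2/16 + 13*z/9


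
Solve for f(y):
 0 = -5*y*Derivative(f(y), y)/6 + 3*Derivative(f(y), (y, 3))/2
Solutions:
 f(y) = C1 + Integral(C2*airyai(15^(1/3)*y/3) + C3*airybi(15^(1/3)*y/3), y)


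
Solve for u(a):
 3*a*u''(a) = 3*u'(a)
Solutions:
 u(a) = C1 + C2*a^2


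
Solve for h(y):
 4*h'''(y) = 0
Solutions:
 h(y) = C1 + C2*y + C3*y^2


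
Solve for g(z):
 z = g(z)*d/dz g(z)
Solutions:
 g(z) = -sqrt(C1 + z^2)
 g(z) = sqrt(C1 + z^2)


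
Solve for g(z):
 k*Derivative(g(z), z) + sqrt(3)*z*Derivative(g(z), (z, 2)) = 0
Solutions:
 g(z) = C1 + z^(-sqrt(3)*re(k)/3 + 1)*(C2*sin(sqrt(3)*log(z)*Abs(im(k))/3) + C3*cos(sqrt(3)*log(z)*im(k)/3))


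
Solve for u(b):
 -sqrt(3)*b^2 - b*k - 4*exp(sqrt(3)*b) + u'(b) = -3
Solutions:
 u(b) = C1 + sqrt(3)*b^3/3 + b^2*k/2 - 3*b + 4*sqrt(3)*exp(sqrt(3)*b)/3


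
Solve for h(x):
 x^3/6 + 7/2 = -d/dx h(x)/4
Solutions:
 h(x) = C1 - x^4/6 - 14*x


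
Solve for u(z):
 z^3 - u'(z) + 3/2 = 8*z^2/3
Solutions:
 u(z) = C1 + z^4/4 - 8*z^3/9 + 3*z/2


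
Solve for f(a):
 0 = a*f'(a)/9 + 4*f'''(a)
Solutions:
 f(a) = C1 + Integral(C2*airyai(-6^(1/3)*a/6) + C3*airybi(-6^(1/3)*a/6), a)


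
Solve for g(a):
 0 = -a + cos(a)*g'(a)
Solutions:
 g(a) = C1 + Integral(a/cos(a), a)


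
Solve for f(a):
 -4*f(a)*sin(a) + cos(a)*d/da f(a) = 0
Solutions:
 f(a) = C1/cos(a)^4


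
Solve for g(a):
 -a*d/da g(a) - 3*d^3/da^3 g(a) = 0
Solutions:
 g(a) = C1 + Integral(C2*airyai(-3^(2/3)*a/3) + C3*airybi(-3^(2/3)*a/3), a)


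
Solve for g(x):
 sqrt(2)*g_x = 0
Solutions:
 g(x) = C1


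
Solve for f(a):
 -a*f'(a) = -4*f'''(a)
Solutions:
 f(a) = C1 + Integral(C2*airyai(2^(1/3)*a/2) + C3*airybi(2^(1/3)*a/2), a)


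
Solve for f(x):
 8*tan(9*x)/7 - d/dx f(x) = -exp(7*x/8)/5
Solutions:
 f(x) = C1 + 8*exp(7*x/8)/35 - 8*log(cos(9*x))/63


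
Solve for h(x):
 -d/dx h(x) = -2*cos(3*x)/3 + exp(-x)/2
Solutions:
 h(x) = C1 + 2*sin(3*x)/9 + exp(-x)/2


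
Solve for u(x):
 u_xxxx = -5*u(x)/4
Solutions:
 u(x) = (C1*sin(5^(1/4)*x/2) + C2*cos(5^(1/4)*x/2))*exp(-5^(1/4)*x/2) + (C3*sin(5^(1/4)*x/2) + C4*cos(5^(1/4)*x/2))*exp(5^(1/4)*x/2)


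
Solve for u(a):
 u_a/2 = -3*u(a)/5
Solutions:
 u(a) = C1*exp(-6*a/5)


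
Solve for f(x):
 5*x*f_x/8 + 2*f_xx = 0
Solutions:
 f(x) = C1 + C2*erf(sqrt(10)*x/8)


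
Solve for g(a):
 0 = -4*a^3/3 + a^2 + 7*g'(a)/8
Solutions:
 g(a) = C1 + 8*a^4/21 - 8*a^3/21


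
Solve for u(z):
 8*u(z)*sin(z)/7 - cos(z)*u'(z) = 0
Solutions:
 u(z) = C1/cos(z)^(8/7)


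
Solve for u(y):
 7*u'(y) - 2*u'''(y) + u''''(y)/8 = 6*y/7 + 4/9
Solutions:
 u(y) = C1 + C2*exp(2*y) + C3*exp(y*(7 - sqrt(77))) + C4*exp(y*(7 + sqrt(77))) + 3*y^2/49 + 4*y/63


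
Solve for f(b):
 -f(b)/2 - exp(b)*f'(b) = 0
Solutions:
 f(b) = C1*exp(exp(-b)/2)


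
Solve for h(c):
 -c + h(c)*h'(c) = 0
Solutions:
 h(c) = -sqrt(C1 + c^2)
 h(c) = sqrt(C1 + c^2)


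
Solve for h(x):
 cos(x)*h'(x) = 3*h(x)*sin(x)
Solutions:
 h(x) = C1/cos(x)^3


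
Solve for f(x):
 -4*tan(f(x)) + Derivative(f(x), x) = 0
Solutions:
 f(x) = pi - asin(C1*exp(4*x))
 f(x) = asin(C1*exp(4*x))


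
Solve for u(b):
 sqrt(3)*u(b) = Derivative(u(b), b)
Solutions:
 u(b) = C1*exp(sqrt(3)*b)


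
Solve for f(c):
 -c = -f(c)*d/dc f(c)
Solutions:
 f(c) = -sqrt(C1 + c^2)
 f(c) = sqrt(C1 + c^2)


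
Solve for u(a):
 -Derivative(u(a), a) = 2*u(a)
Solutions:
 u(a) = C1*exp(-2*a)


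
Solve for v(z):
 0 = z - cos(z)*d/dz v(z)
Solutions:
 v(z) = C1 + Integral(z/cos(z), z)


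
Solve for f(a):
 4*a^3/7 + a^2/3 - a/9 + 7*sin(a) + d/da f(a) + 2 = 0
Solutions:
 f(a) = C1 - a^4/7 - a^3/9 + a^2/18 - 2*a + 7*cos(a)


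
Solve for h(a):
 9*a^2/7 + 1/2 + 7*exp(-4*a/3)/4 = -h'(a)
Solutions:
 h(a) = C1 - 3*a^3/7 - a/2 + 21*exp(-4*a/3)/16


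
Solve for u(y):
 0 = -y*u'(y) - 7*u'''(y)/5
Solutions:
 u(y) = C1 + Integral(C2*airyai(-5^(1/3)*7^(2/3)*y/7) + C3*airybi(-5^(1/3)*7^(2/3)*y/7), y)


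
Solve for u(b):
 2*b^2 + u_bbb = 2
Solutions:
 u(b) = C1 + C2*b + C3*b^2 - b^5/30 + b^3/3


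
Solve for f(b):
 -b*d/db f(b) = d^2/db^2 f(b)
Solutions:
 f(b) = C1 + C2*erf(sqrt(2)*b/2)


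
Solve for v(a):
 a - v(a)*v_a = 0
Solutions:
 v(a) = -sqrt(C1 + a^2)
 v(a) = sqrt(C1 + a^2)


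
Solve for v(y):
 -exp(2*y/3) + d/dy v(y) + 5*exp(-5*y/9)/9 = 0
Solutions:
 v(y) = C1 + 3*exp(2*y/3)/2 + exp(-5*y/9)


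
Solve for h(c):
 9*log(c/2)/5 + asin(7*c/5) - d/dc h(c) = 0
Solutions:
 h(c) = C1 + 9*c*log(c)/5 + c*asin(7*c/5) - 9*c/5 - 9*c*log(2)/5 + sqrt(25 - 49*c^2)/7


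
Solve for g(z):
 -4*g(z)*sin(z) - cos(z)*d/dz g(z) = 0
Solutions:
 g(z) = C1*cos(z)^4


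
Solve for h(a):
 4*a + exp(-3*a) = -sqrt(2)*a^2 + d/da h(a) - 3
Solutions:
 h(a) = C1 + sqrt(2)*a^3/3 + 2*a^2 + 3*a - exp(-3*a)/3


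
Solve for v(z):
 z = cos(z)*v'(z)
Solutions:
 v(z) = C1 + Integral(z/cos(z), z)


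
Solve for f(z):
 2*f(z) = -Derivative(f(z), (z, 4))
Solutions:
 f(z) = (C1*sin(2^(3/4)*z/2) + C2*cos(2^(3/4)*z/2))*exp(-2^(3/4)*z/2) + (C3*sin(2^(3/4)*z/2) + C4*cos(2^(3/4)*z/2))*exp(2^(3/4)*z/2)


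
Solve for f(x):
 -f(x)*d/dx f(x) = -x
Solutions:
 f(x) = -sqrt(C1 + x^2)
 f(x) = sqrt(C1 + x^2)


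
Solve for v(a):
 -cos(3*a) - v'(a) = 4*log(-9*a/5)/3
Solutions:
 v(a) = C1 - 4*a*log(-a)/3 - 3*a*log(3) + a*log(15)/3 + 4*a/3 + a*log(5) - sin(3*a)/3


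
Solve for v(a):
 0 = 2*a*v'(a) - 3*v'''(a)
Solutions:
 v(a) = C1 + Integral(C2*airyai(2^(1/3)*3^(2/3)*a/3) + C3*airybi(2^(1/3)*3^(2/3)*a/3), a)


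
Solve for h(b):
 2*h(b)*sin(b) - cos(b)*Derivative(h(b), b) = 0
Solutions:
 h(b) = C1/cos(b)^2


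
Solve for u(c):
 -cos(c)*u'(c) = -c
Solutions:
 u(c) = C1 + Integral(c/cos(c), c)


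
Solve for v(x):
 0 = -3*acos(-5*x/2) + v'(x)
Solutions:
 v(x) = C1 + 3*x*acos(-5*x/2) + 3*sqrt(4 - 25*x^2)/5


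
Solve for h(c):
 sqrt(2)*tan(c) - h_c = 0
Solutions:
 h(c) = C1 - sqrt(2)*log(cos(c))


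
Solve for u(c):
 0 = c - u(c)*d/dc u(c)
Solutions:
 u(c) = -sqrt(C1 + c^2)
 u(c) = sqrt(C1 + c^2)


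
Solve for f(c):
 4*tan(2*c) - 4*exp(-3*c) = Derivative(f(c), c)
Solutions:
 f(c) = C1 + log(tan(2*c)^2 + 1) + 4*exp(-3*c)/3


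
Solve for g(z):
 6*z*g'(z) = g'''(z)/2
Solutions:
 g(z) = C1 + Integral(C2*airyai(12^(1/3)*z) + C3*airybi(12^(1/3)*z), z)


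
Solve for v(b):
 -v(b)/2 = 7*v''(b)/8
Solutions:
 v(b) = C1*sin(2*sqrt(7)*b/7) + C2*cos(2*sqrt(7)*b/7)


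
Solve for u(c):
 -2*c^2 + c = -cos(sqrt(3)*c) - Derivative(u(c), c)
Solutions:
 u(c) = C1 + 2*c^3/3 - c^2/2 - sqrt(3)*sin(sqrt(3)*c)/3


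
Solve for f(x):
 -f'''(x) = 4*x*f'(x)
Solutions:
 f(x) = C1 + Integral(C2*airyai(-2^(2/3)*x) + C3*airybi(-2^(2/3)*x), x)


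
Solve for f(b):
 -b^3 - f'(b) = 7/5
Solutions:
 f(b) = C1 - b^4/4 - 7*b/5


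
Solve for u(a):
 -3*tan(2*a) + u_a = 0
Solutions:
 u(a) = C1 - 3*log(cos(2*a))/2


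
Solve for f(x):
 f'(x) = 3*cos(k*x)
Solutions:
 f(x) = C1 + 3*sin(k*x)/k


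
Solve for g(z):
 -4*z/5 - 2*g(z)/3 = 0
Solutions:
 g(z) = -6*z/5


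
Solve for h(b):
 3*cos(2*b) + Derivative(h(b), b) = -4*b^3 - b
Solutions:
 h(b) = C1 - b^4 - b^2/2 - 3*sin(2*b)/2


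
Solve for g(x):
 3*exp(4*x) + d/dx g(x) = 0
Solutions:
 g(x) = C1 - 3*exp(4*x)/4


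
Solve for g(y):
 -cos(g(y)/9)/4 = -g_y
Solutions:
 -y/4 - 9*log(sin(g(y)/9) - 1)/2 + 9*log(sin(g(y)/9) + 1)/2 = C1


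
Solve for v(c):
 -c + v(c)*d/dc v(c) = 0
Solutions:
 v(c) = -sqrt(C1 + c^2)
 v(c) = sqrt(C1 + c^2)


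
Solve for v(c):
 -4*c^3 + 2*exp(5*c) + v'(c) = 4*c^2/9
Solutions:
 v(c) = C1 + c^4 + 4*c^3/27 - 2*exp(5*c)/5
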